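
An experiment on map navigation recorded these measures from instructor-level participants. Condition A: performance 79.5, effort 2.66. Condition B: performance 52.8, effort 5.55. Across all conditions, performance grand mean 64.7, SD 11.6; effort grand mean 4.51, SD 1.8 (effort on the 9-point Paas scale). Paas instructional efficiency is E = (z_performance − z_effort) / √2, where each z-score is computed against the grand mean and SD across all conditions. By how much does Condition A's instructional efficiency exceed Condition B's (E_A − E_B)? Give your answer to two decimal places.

2.76

Condition A: z_P = (79.5 − 64.7)/11.6 = 1.2759; z_E = (2.66 − 4.51)/1.8 = -1.0278; E_A = (1.2759 − (-1.0278))/√2 = 1.6290.
Condition B: z_P = (52.8 − 64.7)/11.6 = -1.0259; z_E = (5.55 − 4.51)/1.8 = 0.5778; E_B = (-1.0259 − 0.5778)/√2 = -1.1340.
E_A − E_B = 1.6290 − (-1.1340) = 2.7630 ≈ 2.76.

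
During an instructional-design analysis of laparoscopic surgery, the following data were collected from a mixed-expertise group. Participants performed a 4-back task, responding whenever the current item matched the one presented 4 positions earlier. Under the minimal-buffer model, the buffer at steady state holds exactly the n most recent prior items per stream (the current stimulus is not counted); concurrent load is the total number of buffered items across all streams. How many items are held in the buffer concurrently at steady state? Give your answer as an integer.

4

The buffer holds the 4 most recent prior items.
Steady-state concurrent load = 4 items.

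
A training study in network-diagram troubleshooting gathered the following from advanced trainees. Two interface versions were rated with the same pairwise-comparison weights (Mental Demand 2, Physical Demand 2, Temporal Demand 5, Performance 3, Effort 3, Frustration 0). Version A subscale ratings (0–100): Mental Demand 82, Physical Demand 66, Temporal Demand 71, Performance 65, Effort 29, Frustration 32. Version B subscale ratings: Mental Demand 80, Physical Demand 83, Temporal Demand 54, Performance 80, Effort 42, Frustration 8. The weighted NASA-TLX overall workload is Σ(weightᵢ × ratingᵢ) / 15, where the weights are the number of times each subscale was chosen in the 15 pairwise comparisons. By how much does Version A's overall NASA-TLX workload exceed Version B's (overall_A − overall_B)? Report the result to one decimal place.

Version A weighted sum = 2·82 + 2·66 + 5·71 + 3·65 + 3·29 + 0·32 = 164 + 132 + 355 + 195 + 87 + 0 = 933; overall_A = 933/15 = 62.2000.
Version B weighted sum = 2·80 + 2·83 + 5·54 + 3·80 + 3·42 + 0·8 = 160 + 166 + 270 + 240 + 126 + 0 = 962; overall_B = 962/15 = 64.1333.
Difference = 62.2000 − 64.1333 = -1.9333 ≈ -1.9.

-1.9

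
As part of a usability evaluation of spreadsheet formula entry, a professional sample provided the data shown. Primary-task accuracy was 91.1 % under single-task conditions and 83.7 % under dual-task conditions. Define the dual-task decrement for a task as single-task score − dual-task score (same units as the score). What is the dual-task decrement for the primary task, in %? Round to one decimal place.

7.4

Decrement = 91.1 − 83.7 = 7.4000 % ≈ 7.4 %.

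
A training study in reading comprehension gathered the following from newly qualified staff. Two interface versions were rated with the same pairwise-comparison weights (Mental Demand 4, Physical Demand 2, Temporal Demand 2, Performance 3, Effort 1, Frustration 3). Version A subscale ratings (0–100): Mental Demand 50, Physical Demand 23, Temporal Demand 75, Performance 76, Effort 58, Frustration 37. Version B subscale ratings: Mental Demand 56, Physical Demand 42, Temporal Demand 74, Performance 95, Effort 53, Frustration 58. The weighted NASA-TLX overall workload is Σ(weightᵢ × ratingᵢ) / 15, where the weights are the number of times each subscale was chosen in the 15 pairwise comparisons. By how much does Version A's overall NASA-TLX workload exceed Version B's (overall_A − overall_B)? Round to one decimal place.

Version A weighted sum = 4·50 + 2·23 + 2·75 + 3·76 + 1·58 + 3·37 = 200 + 46 + 150 + 228 + 58 + 111 = 793; overall_A = 793/15 = 52.8667.
Version B weighted sum = 4·56 + 2·42 + 2·74 + 3·95 + 1·53 + 3·58 = 224 + 84 + 148 + 285 + 53 + 174 = 968; overall_B = 968/15 = 64.5333.
Difference = 52.8667 − 64.5333 = -11.6666 ≈ -11.7.

-11.7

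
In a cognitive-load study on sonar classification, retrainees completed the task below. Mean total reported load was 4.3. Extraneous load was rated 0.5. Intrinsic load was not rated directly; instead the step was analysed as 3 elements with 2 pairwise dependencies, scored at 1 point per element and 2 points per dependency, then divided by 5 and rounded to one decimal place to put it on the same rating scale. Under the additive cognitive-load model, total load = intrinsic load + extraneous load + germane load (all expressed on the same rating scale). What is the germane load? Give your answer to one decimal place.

2.4

Intrinsic (element-interactivity): (3 × 1 + 2 × 2) / 5 = 7 / 5 = 1.4000 → 1.4.
germane load = total − intrinsic − extraneous
             = 4.3 − 1.4 − 0.5 = 2.4.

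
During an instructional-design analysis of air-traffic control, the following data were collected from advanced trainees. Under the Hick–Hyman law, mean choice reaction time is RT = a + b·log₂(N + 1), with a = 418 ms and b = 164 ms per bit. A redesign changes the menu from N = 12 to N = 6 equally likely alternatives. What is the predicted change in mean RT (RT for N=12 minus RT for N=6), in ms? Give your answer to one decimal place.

146.5

RT(12) = 418 + 164·log₂(13) = 418 + 164·3.7004 = 1024.8656 ms.
RT(6) = 418 + 164·log₂(7) = 418 + 164·2.8074 = 878.4136 ms.
Difference = 1024.8656 − 878.4136 = 146.4520 ≈ 146.5 ms.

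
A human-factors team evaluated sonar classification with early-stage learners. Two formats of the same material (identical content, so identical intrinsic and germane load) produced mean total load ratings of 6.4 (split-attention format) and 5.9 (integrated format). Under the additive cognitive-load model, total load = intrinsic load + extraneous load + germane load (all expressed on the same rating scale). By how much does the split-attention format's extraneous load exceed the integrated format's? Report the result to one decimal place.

0.5

Intrinsic and germane load are equal across formats, so the difference in total load equals the difference in extraneous load.
Extraneous-load difference = 6.4 − 5.9 = 0.5.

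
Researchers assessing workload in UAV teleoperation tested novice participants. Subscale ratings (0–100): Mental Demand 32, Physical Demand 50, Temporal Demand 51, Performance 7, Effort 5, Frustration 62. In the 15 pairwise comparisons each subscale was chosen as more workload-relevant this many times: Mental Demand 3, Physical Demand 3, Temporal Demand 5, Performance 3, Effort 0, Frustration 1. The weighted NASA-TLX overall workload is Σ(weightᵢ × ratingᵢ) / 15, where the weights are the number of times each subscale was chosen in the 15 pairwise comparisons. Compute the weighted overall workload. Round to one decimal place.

38.9

The tallies are the weights (they sum to 15).
Weighted sum = 3·32 + 3·50 + 5·51 + 3·7 + 0·5 + 1·62
            = 96 + 150 + 255 + 21 + 0 + 62 = 584.
Overall workload = 584 / 15 = 38.9333 ≈ 38.9.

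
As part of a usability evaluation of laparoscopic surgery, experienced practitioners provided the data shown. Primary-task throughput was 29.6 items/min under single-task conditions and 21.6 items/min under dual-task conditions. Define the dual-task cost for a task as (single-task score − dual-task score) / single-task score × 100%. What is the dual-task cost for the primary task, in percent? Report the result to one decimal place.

27.0

Cost = (29.6 − 21.6) / 29.6 × 100%
     = 8.0000 / 29.6 × 100% = 27.0270%.
≈ 27.0%.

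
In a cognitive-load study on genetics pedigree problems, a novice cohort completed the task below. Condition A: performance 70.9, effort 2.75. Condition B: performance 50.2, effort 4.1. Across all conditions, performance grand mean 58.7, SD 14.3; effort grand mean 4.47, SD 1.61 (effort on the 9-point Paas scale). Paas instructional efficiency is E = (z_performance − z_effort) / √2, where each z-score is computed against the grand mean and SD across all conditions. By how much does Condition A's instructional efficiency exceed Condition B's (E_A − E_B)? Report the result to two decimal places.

1.62

Condition A: z_P = (70.9 − 58.7)/14.3 = 0.8531; z_E = (2.75 − 4.47)/1.61 = -1.0683; E_A = (0.8531 − (-1.0683))/√2 = 1.3586.
Condition B: z_P = (50.2 − 58.7)/14.3 = -0.5944; z_E = (4.1 − 4.47)/1.61 = -0.2298; E_B = (-0.5944 − (-0.2298))/√2 = -0.2578.
E_A − E_B = 1.3586 − (-0.2578) = 1.6164 ≈ 1.62.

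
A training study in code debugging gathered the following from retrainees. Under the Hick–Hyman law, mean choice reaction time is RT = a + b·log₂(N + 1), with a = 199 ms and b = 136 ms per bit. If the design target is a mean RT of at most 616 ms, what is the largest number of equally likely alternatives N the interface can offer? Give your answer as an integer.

Set 199 + 136·log₂(N + 1) ≤ 616.
log₂(N + 1) ≤ (616 − 199) / 136 = 3.0662.
N + 1 ≤ 2^3.0662 = 8.3756.
N ≤ 7.3756, so the largest integer N is 7.

7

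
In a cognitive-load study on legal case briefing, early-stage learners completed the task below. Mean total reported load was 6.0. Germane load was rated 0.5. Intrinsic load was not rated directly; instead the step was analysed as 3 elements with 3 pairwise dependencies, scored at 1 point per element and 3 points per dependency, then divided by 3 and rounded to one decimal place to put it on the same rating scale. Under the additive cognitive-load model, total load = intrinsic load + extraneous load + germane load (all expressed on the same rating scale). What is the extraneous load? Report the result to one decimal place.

1.5

Intrinsic (element-interactivity): (3 × 1 + 3 × 3) / 3 = 12 / 3 = 4.0000 → 4.0.
extraneous load = total − intrinsic − germane
             = 6.0 − 4.0 − 0.5 = 1.5.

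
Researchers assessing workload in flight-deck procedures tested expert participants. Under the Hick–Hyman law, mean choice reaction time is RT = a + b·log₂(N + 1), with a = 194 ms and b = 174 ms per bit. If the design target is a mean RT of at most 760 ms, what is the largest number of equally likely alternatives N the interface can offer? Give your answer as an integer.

Set 194 + 174·log₂(N + 1) ≤ 760.
log₂(N + 1) ≤ (760 − 194) / 174 = 3.2529.
N + 1 ≤ 2^3.2529 = 9.5328.
N ≤ 8.5328, so the largest integer N is 8.

8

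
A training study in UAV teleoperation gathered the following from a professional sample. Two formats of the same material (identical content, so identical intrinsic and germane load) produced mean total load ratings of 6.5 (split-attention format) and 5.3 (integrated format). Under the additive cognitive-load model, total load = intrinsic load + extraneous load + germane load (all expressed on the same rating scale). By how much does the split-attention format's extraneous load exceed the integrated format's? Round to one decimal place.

Intrinsic and germane load are equal across formats, so the difference in total load equals the difference in extraneous load.
Extraneous-load difference = 6.5 − 5.3 = 1.2.

1.2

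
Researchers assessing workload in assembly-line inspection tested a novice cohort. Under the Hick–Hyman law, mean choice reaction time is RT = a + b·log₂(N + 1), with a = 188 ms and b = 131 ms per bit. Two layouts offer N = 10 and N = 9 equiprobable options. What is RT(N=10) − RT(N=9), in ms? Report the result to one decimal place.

RT(10) = 188 + 131·log₂(11) = 188 + 131·3.4594 = 641.1814 ms.
RT(9) = 188 + 131·log₂(10) = 188 + 131·3.3219 = 623.1689 ms.
Difference = 641.1814 − 623.1689 = 18.0125 ≈ 18.0 ms.

18.0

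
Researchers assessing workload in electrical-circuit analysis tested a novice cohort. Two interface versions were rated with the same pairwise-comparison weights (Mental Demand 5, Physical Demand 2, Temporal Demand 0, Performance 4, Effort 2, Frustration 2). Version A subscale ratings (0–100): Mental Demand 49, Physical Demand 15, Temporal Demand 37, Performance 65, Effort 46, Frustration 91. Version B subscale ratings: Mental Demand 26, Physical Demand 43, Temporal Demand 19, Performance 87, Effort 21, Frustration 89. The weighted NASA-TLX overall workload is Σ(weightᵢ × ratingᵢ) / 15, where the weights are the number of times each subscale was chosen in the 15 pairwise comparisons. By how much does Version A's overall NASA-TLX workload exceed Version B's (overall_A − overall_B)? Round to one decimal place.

Version A weighted sum = 5·49 + 2·15 + 0·37 + 4·65 + 2·46 + 2·91 = 245 + 30 + 0 + 260 + 92 + 182 = 809; overall_A = 809/15 = 53.9333.
Version B weighted sum = 5·26 + 2·43 + 0·19 + 4·87 + 2·21 + 2·89 = 130 + 86 + 0 + 348 + 42 + 178 = 784; overall_B = 784/15 = 52.2667.
Difference = 53.9333 − 52.2667 = 1.6666 ≈ 1.7.

1.7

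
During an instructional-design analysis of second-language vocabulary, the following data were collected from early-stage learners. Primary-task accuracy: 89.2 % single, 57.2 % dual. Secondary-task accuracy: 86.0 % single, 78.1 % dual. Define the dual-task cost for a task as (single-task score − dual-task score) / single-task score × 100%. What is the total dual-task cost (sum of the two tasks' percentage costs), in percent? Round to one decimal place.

Primary cost = (89.2 − 57.2) / 89.2 × 100% = 35.8744%.
Secondary cost = (86.0 − 78.1) / 86.0 × 100% = 9.1860%.
Total = 35.8744% + 9.1860% = 45.0604% ≈ 45.1%.

45.1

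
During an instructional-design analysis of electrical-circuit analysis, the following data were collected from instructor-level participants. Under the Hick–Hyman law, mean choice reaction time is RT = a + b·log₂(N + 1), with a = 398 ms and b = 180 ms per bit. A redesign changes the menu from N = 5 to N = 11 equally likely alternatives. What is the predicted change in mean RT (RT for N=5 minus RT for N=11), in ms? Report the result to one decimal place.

-180.0

RT(5) = 398 + 180·log₂(6) = 398 + 180·2.5850 = 863.3000 ms.
RT(11) = 398 + 180·log₂(12) = 398 + 180·3.5850 = 1043.3000 ms.
Difference = 863.3000 − 1043.3000 = -180.0000 ≈ -180.0 ms.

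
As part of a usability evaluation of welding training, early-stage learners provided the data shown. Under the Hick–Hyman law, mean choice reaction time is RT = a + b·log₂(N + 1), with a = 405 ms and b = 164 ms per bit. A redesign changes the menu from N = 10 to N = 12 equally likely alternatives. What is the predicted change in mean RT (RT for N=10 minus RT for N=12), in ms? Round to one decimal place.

RT(10) = 405 + 164·log₂(11) = 405 + 164·3.4594 = 972.3416 ms.
RT(12) = 405 + 164·log₂(13) = 405 + 164·3.7004 = 1011.8656 ms.
Difference = 972.3416 − 1011.8656 = -39.5240 ≈ -39.5 ms.

-39.5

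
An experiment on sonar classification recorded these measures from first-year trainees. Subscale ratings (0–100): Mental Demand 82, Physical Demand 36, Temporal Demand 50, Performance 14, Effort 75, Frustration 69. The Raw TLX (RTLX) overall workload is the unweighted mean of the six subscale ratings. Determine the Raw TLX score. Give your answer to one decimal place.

Sum of ratings = 82 + 36 + 50 + 14 + 75 + 69 = 326.
RTLX = 326 / 6 = 54.3333 ≈ 54.3.

54.3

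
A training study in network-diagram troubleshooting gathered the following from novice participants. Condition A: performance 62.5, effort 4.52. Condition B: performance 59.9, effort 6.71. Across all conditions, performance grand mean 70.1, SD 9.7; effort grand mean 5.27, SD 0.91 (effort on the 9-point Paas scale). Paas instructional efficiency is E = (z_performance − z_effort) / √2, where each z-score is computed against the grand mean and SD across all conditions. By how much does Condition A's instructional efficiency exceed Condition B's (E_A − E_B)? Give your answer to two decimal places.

Condition A: z_P = (62.5 − 70.1)/9.7 = -0.7835; z_E = (4.52 − 5.27)/0.91 = -0.8242; E_A = (-0.7835 − (-0.8242))/√2 = 0.0288.
Condition B: z_P = (59.9 − 70.1)/9.7 = -1.0515; z_E = (6.71 − 5.27)/0.91 = 1.5824; E_B = (-1.0515 − 1.5824)/√2 = -1.8624.
E_A − E_B = 0.0288 − (-1.8624) = 1.8912 ≈ 1.89.

1.89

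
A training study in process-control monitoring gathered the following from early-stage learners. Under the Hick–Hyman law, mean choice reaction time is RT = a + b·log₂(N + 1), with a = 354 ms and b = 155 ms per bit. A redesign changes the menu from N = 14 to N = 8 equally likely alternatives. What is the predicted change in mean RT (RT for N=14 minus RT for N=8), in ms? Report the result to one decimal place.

114.2

RT(14) = 354 + 155·log₂(15) = 354 + 155·3.9069 = 959.5695 ms.
RT(8) = 354 + 155·log₂(9) = 354 + 155·3.1699 = 845.3345 ms.
Difference = 959.5695 − 845.3345 = 114.2350 ≈ 114.2 ms.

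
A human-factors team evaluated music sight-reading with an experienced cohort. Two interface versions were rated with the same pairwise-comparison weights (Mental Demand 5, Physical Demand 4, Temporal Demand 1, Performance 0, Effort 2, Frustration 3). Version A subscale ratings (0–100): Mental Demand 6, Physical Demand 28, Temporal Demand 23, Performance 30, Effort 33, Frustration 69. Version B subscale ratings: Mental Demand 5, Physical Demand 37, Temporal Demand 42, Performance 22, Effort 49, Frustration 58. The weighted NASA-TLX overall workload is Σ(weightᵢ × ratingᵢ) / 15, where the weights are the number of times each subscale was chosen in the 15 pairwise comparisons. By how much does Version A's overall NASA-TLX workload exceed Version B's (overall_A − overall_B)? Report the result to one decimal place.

-3.3

Version A weighted sum = 5·6 + 4·28 + 1·23 + 0·30 + 2·33 + 3·69 = 30 + 112 + 23 + 0 + 66 + 207 = 438; overall_A = 438/15 = 29.2000.
Version B weighted sum = 5·5 + 4·37 + 1·42 + 0·22 + 2·49 + 3·58 = 25 + 148 + 42 + 0 + 98 + 174 = 487; overall_B = 487/15 = 32.4667.
Difference = 29.2000 − 32.4667 = -3.2667 ≈ -3.3.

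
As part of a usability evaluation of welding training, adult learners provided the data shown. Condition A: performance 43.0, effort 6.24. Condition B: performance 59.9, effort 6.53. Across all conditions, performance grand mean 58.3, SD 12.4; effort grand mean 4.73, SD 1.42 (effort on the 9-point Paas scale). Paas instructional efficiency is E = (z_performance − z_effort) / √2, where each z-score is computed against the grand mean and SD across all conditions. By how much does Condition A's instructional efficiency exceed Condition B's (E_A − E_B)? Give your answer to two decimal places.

-0.82

Condition A: z_P = (43.0 − 58.3)/12.4 = -1.2339; z_E = (6.24 − 4.73)/1.42 = 1.0634; E_A = (-1.2339 − 1.0634)/√2 = -1.6244.
Condition B: z_P = (59.9 − 58.3)/12.4 = 0.1290; z_E = (6.53 − 4.73)/1.42 = 1.2676; E_B = (0.1290 − 1.2676)/√2 = -0.8051.
E_A − E_B = -1.6244 − (-0.8051) = -0.8193 ≈ -0.82.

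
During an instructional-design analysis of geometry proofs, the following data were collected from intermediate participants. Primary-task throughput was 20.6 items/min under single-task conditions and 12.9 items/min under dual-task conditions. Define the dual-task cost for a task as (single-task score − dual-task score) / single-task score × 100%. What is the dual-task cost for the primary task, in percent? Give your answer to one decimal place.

37.4

Cost = (20.6 − 12.9) / 20.6 × 100%
     = 7.7000 / 20.6 × 100% = 37.3786%.
≈ 37.4%.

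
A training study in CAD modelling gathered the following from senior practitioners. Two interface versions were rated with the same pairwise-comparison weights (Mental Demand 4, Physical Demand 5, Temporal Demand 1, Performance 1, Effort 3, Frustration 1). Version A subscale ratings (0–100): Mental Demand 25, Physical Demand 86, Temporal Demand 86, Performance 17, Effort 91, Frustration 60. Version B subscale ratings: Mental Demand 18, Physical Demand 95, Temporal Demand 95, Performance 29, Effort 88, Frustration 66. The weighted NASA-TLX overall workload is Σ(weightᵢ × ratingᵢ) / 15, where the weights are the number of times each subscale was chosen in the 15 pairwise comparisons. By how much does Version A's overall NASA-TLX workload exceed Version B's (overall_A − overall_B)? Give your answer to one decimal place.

-2.3

Version A weighted sum = 4·25 + 5·86 + 1·86 + 1·17 + 3·91 + 1·60 = 100 + 430 + 86 + 17 + 273 + 60 = 966; overall_A = 966/15 = 64.4000.
Version B weighted sum = 4·18 + 5·95 + 1·95 + 1·29 + 3·88 + 1·66 = 72 + 475 + 95 + 29 + 264 + 66 = 1001; overall_B = 1001/15 = 66.7333.
Difference = 64.4000 − 66.7333 = -2.3333 ≈ -2.3.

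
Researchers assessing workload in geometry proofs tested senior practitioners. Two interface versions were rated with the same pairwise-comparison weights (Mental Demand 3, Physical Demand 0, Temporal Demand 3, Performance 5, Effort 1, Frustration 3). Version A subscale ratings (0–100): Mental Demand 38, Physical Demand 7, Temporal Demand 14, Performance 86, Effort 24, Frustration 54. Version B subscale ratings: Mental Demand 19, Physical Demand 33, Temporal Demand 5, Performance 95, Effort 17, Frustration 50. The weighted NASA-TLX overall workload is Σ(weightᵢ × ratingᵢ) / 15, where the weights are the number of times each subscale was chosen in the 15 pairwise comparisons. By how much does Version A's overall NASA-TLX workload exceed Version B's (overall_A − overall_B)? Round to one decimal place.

Version A weighted sum = 3·38 + 0·7 + 3·14 + 5·86 + 1·24 + 3·54 = 114 + 0 + 42 + 430 + 24 + 162 = 772; overall_A = 772/15 = 51.4667.
Version B weighted sum = 3·19 + 0·33 + 3·5 + 5·95 + 1·17 + 3·50 = 57 + 0 + 15 + 475 + 17 + 150 = 714; overall_B = 714/15 = 47.6000.
Difference = 51.4667 − 47.6000 = 3.8667 ≈ 3.9.

3.9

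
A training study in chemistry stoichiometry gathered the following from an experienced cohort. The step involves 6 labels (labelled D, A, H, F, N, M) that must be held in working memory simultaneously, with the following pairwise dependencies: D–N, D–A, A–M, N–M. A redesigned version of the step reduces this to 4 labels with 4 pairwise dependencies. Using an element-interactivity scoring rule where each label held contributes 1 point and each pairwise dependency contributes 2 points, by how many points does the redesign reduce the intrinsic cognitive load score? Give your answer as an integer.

2

Original: 6 × 1 + 4 × 2 = 6 + 8 = 14.
Redesigned: 4 × 1 + 4 × 2 = 4 + 8 = 12.
Reduction = 14 − 12 = 2.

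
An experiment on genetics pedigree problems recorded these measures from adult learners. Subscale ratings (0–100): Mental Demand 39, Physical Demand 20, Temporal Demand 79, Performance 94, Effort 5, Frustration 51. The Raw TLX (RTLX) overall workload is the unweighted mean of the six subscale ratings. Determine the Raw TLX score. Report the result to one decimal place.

48.0

Sum of ratings = 39 + 20 + 79 + 94 + 5 + 51 = 288.
RTLX = 288 / 6 = 48.0000 ≈ 48.0.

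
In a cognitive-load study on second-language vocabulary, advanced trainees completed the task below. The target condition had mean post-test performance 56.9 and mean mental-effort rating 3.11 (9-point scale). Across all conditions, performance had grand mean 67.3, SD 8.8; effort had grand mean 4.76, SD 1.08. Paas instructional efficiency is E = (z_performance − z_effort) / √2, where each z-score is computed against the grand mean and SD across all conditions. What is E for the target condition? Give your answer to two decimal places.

0.24

z_performance = (56.9 − 67.3) / 8.8 = -10.4000 / 8.8 = -1.1818.
z_effort = (3.11 − 4.76) / 1.08 = -1.6500 / 1.08 = -1.5278.
z_P − z_E = -1.1818 − (-1.5278) = 0.3460.
E = 0.3460 / √2 = 0.3460 / 1.41421 = 0.2447 ≈ 0.24.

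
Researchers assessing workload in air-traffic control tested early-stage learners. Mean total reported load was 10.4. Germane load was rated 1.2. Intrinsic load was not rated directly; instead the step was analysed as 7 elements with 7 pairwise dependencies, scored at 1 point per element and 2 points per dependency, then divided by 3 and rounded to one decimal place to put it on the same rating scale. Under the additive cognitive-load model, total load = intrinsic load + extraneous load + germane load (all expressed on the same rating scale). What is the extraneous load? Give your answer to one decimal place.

Intrinsic (element-interactivity): (7 × 1 + 7 × 2) / 3 = 21 / 3 = 7.0000 → 7.0.
extraneous load = total − intrinsic − germane
             = 10.4 − 7.0 − 1.2 = 2.2.

2.2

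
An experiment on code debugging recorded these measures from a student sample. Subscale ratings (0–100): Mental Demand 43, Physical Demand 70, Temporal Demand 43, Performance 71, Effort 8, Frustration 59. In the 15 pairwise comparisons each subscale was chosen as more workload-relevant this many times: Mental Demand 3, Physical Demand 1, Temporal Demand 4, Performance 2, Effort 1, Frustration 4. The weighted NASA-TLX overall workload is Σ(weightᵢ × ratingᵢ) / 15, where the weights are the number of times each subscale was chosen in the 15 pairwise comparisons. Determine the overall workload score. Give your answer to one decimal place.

The tallies are the weights (they sum to 15).
Weighted sum = 3·43 + 1·70 + 4·43 + 2·71 + 1·8 + 4·59
            = 129 + 70 + 172 + 142 + 8 + 236 = 757.
Overall workload = 757 / 15 = 50.4667 ≈ 50.5.

50.5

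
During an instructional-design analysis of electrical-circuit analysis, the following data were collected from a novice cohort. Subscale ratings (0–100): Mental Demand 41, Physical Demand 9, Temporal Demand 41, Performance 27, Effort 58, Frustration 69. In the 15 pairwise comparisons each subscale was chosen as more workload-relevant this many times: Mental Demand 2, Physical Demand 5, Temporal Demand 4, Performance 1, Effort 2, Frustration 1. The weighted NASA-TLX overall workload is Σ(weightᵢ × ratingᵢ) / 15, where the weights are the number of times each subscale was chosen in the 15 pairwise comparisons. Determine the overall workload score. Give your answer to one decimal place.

33.5

The tallies are the weights (they sum to 15).
Weighted sum = 2·41 + 5·9 + 4·41 + 1·27 + 2·58 + 1·69
            = 82 + 45 + 164 + 27 + 116 + 69 = 503.
Overall workload = 503 / 15 = 33.5333 ≈ 33.5.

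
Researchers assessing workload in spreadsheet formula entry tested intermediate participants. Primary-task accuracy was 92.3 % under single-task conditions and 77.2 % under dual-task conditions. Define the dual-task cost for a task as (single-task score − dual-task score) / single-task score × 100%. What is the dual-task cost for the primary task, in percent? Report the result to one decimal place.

Cost = (92.3 − 77.2) / 92.3 × 100%
     = 15.1000 / 92.3 × 100% = 16.3597%.
≈ 16.4%.

16.4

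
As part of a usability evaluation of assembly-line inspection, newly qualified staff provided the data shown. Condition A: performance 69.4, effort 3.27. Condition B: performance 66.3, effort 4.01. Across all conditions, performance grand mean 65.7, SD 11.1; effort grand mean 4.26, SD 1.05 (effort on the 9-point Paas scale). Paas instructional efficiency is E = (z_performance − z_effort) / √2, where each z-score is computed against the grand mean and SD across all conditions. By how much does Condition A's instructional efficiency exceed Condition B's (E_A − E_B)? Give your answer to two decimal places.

0.70

Condition A: z_P = (69.4 − 65.7)/11.1 = 0.3333; z_E = (3.27 − 4.26)/1.05 = -0.9429; E_A = (0.3333 − (-0.9429))/√2 = 0.9024.
Condition B: z_P = (66.3 − 65.7)/11.1 = 0.0541; z_E = (4.01 − 4.26)/1.05 = -0.2381; E_B = (0.0541 − (-0.2381))/√2 = 0.2066.
E_A − E_B = 0.9024 − 0.2066 = 0.6958 ≈ 0.70.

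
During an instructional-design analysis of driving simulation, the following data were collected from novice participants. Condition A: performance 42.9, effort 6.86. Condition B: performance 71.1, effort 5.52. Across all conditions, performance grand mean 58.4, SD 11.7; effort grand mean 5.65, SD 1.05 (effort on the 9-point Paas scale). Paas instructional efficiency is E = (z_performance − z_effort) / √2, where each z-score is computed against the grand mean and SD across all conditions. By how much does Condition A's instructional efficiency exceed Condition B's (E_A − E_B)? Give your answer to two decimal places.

-2.61

Condition A: z_P = (42.9 − 58.4)/11.7 = -1.3248; z_E = (6.86 − 5.65)/1.05 = 1.1524; E_A = (-1.3248 − 1.1524)/√2 = -1.7516.
Condition B: z_P = (71.1 − 58.4)/11.7 = 1.0855; z_E = (5.52 − 5.65)/1.05 = -0.1238; E_B = (1.0855 − (-0.1238))/√2 = 0.8551.
E_A − E_B = -1.7516 − 0.8551 = -2.6067 ≈ -2.61.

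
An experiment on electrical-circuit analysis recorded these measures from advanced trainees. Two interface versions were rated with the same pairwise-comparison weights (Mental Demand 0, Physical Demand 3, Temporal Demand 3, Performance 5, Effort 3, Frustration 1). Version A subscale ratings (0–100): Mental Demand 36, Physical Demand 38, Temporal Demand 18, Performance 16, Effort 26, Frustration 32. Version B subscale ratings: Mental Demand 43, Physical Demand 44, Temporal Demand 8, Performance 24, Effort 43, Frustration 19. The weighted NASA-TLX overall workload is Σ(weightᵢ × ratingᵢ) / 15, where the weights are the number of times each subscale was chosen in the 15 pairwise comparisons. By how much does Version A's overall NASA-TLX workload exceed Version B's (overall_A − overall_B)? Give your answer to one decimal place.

Version A weighted sum = 0·36 + 3·38 + 3·18 + 5·16 + 3·26 + 1·32 = 0 + 114 + 54 + 80 + 78 + 32 = 358; overall_A = 358/15 = 23.8667.
Version B weighted sum = 0·43 + 3·44 + 3·8 + 5·24 + 3·43 + 1·19 = 0 + 132 + 24 + 120 + 129 + 19 = 424; overall_B = 424/15 = 28.2667.
Difference = 23.8667 − 28.2667 = -4.4000 ≈ -4.4.

-4.4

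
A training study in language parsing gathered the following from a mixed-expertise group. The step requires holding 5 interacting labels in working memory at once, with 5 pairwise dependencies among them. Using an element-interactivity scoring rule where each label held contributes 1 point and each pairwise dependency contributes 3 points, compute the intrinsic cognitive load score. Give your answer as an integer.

20

Element contribution: 5 × 1 = 5.
Interaction contribution: 5 × 3 = 15.
Intrinsic load = 5 + 15 = 20.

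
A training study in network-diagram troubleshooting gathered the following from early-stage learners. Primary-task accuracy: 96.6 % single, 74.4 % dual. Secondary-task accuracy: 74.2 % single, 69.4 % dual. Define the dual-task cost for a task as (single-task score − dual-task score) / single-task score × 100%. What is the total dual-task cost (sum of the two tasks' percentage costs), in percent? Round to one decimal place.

29.5

Primary cost = (96.6 − 74.4) / 96.6 × 100% = 22.9814%.
Secondary cost = (74.2 − 69.4) / 74.2 × 100% = 6.4690%.
Total = 22.9814% + 6.4690% = 29.4504% ≈ 29.5%.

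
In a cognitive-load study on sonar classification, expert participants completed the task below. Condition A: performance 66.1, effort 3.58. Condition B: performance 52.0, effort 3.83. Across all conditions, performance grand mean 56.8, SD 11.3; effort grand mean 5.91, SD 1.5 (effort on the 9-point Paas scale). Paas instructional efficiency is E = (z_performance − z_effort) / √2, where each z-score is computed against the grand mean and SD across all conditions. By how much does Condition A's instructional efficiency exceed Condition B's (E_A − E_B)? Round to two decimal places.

1.00

Condition A: z_P = (66.1 − 56.8)/11.3 = 0.8230; z_E = (3.58 − 5.91)/1.5 = -1.5533; E_A = (0.8230 − (-1.5533))/√2 = 1.6803.
Condition B: z_P = (52.0 − 56.8)/11.3 = -0.4248; z_E = (3.83 − 5.91)/1.5 = -1.3867; E_B = (-0.4248 − (-1.3867))/√2 = 0.6802.
E_A − E_B = 1.6803 − 0.6802 = 1.0001 ≈ 1.00.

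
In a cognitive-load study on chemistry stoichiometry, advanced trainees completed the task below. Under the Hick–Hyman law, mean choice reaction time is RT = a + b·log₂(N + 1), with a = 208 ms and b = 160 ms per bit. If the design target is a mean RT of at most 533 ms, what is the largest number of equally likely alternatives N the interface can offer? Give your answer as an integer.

3

Set 208 + 160·log₂(N + 1) ≤ 533.
log₂(N + 1) ≤ (533 − 208) / 160 = 2.0312.
N + 1 ≤ 2^2.0312 = 4.0874.
N ≤ 3.0874, so the largest integer N is 3.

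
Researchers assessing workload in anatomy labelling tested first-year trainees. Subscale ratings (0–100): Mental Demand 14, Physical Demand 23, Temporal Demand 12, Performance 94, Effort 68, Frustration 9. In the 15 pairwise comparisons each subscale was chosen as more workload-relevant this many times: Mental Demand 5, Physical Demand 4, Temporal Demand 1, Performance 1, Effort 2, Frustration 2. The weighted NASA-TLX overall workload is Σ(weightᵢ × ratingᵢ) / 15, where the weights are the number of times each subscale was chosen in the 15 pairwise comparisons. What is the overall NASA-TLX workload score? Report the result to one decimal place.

28.1

The tallies are the weights (they sum to 15).
Weighted sum = 5·14 + 4·23 + 1·12 + 1·94 + 2·68 + 2·9
            = 70 + 92 + 12 + 94 + 136 + 18 = 422.
Overall workload = 422 / 15 = 28.1333 ≈ 28.1.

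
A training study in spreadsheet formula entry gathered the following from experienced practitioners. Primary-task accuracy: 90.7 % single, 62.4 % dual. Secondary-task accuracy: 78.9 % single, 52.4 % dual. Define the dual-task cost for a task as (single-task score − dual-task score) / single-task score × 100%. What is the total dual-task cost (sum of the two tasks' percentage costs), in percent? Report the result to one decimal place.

Primary cost = (90.7 − 62.4) / 90.7 × 100% = 31.2018%.
Secondary cost = (78.9 − 52.4) / 78.9 × 100% = 33.5868%.
Total = 31.2018% + 33.5868% = 64.7886% ≈ 64.8%.

64.8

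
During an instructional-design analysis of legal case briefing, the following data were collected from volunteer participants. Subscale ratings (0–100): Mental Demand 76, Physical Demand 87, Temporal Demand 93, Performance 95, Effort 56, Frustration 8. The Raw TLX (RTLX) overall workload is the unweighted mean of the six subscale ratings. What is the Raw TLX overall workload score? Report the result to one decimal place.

69.2

Sum of ratings = 76 + 87 + 93 + 95 + 56 + 8 = 415.
RTLX = 415 / 6 = 69.1667 ≈ 69.2.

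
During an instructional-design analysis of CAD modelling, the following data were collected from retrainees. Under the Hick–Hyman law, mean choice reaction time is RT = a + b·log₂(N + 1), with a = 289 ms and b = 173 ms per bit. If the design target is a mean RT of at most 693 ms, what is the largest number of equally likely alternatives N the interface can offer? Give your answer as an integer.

Set 289 + 173·log₂(N + 1) ≤ 693.
log₂(N + 1) ≤ (693 − 289) / 173 = 2.3353.
N + 1 ≤ 2^2.3353 = 5.0466.
N ≤ 4.0466, so the largest integer N is 4.

4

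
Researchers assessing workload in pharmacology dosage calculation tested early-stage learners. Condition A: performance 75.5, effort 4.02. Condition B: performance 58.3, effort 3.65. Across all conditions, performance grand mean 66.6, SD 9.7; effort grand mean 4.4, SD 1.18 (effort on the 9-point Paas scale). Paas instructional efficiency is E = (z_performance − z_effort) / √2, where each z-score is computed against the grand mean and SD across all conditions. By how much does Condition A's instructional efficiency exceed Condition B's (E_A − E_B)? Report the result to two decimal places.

Condition A: z_P = (75.5 − 66.6)/9.7 = 0.9175; z_E = (4.02 − 4.4)/1.18 = -0.3220; E_A = (0.9175 − (-0.3220))/√2 = 0.8765.
Condition B: z_P = (58.3 − 66.6)/9.7 = -0.8557; z_E = (3.65 − 4.4)/1.18 = -0.6356; E_B = (-0.8557 − (-0.6356))/√2 = -0.1556.
E_A − E_B = 0.8765 − (-0.1556) = 1.0321 ≈ 1.03.

1.03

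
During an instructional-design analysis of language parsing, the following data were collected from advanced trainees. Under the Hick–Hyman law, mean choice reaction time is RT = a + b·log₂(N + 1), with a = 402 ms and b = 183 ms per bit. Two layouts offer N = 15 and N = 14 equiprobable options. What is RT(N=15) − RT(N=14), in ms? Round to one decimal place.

RT(15) = 402 + 183·log₂(16) = 402 + 183·4.0000 = 1134.0000 ms.
RT(14) = 402 + 183·log₂(15) = 402 + 183·3.9069 = 1116.9627 ms.
Difference = 1134.0000 − 1116.9627 = 17.0373 ≈ 17.0 ms.

17.0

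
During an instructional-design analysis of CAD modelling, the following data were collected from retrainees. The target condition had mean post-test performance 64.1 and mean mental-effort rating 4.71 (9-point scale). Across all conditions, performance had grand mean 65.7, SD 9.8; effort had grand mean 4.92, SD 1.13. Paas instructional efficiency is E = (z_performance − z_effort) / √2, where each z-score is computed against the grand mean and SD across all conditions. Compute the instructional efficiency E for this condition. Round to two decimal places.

z_performance = (64.1 − 65.7) / 9.8 = -1.6000 / 9.8 = -0.1633.
z_effort = (4.71 − 4.92) / 1.13 = -0.2100 / 1.13 = -0.1858.
z_P − z_E = -0.1633 − (-0.1858) = 0.0225.
E = 0.0225 / √2 = 0.0225 / 1.41421 = 0.0159 ≈ 0.02.

0.02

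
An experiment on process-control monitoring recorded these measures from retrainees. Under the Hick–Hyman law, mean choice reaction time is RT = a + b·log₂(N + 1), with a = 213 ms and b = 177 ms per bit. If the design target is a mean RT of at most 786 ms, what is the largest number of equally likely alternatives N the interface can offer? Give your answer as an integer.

8

Set 213 + 177·log₂(N + 1) ≤ 786.
log₂(N + 1) ≤ (786 − 213) / 177 = 3.2373.
N + 1 ≤ 2^3.2373 = 9.4303.
N ≤ 8.4303, so the largest integer N is 8.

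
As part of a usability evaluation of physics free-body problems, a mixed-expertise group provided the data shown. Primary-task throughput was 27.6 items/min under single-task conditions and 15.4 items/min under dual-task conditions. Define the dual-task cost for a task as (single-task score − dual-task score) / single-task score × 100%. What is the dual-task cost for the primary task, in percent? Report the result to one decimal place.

44.2

Cost = (27.6 − 15.4) / 27.6 × 100%
     = 12.2000 / 27.6 × 100% = 44.2029%.
≈ 44.2%.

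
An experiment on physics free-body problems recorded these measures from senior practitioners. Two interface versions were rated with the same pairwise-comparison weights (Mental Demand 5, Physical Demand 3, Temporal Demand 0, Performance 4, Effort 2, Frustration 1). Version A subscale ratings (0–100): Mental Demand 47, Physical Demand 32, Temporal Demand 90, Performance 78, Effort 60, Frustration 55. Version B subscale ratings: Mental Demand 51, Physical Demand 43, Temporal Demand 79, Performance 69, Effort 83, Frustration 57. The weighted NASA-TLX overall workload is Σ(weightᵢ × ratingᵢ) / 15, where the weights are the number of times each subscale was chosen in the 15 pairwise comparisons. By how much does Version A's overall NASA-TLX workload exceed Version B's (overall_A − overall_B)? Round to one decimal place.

-4.3

Version A weighted sum = 5·47 + 3·32 + 0·90 + 4·78 + 2·60 + 1·55 = 235 + 96 + 0 + 312 + 120 + 55 = 818; overall_A = 818/15 = 54.5333.
Version B weighted sum = 5·51 + 3·43 + 0·79 + 4·69 + 2·83 + 1·57 = 255 + 129 + 0 + 276 + 166 + 57 = 883; overall_B = 883/15 = 58.8667.
Difference = 54.5333 − 58.8667 = -4.3334 ≈ -4.3.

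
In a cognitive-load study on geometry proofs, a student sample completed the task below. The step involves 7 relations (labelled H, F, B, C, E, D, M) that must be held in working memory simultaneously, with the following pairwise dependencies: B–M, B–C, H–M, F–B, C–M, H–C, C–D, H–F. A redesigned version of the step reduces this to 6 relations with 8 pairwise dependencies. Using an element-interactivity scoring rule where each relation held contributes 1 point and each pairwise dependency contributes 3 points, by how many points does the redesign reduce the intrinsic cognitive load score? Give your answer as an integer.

Original: 7 × 1 + 8 × 3 = 7 + 24 = 31.
Redesigned: 6 × 1 + 8 × 3 = 6 + 24 = 30.
Reduction = 31 − 30 = 1.

1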